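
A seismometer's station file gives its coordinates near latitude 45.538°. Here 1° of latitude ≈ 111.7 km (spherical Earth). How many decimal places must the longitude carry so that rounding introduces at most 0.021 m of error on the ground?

At 45.538° one degree of longitude covers 111700 × cos 45.538° ≈ 111700 × 0.7004 ≈ 78238.7 m.
Rounding to N decimal places gives at most 0.5 × 10⁻ᴺ degrees of error, i.e. 0.5 × 10⁻ᴺ × 78238.7 m.
Setting 39119.4 × 10⁻ᴺ ≤ 0.021 gives 10ᴺ ≥ 1.863e+06, i.e. N ≥ 6.27.
N = 6 would give 0.0391 m (too coarse); N = 7 gives 0.00391 m ≤ 0.021 m.

7 decimal places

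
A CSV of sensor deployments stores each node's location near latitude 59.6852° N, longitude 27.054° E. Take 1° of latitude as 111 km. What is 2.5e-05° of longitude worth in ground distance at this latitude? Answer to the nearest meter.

2.5e-05° of longitude at 59.6852° is 2.5e-05 × 111000 × cos 59.6852° ≈ 2.5e-05 × 56027.3 = 1.40068 m.

1 meters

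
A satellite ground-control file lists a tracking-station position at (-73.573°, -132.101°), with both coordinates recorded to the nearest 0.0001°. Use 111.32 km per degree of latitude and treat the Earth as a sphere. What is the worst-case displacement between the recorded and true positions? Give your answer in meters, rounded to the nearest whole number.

Rounding to 4 decimal places leaves each coordinate within ±5e-05° of the true value.
North–south component: 5e-05° × 111320 = 5.566 m.
East–west component at 73.573°: 5e-05° × 111320 × cos 73.573° ≈ 5e-05 × 31480.6 ≈ 1.57403 m.
Combining orthogonally: (5.566² + 1.57403²)^½ ≈ 5.78428 m.

6 meters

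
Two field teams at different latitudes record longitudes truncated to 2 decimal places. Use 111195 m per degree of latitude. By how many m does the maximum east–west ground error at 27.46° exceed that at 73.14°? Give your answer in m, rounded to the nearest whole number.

Truncating at 2 decimal places can drop up to a full unit in the last place, so the longitude may be off by as much as 0.01°.
Error at 27.46° = 0.01° × 111195 × cos 27.46° ≈ 1112 × 0.8873 = 986.67 m.
Error at 73.14° = 0.01° × 111195 × cos 73.14° ≈ 1112 × 0.2900 = 322.5 m.
So the lower-latitude error exceeds the higher by 986.67 − 322.5 = 664.17 m.

664 m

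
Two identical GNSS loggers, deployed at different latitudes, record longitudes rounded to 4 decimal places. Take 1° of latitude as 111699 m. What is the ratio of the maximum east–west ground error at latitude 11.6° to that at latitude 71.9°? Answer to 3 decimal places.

Rounding to 4 decimal places leaves the longitude within ±5e-05° of the true value.
Error at 11.6° = 5e-05° × 111699 × cos 11.6° ≈ 5.585 × 0.9796 = 5.4709 m.
At 71.9°: 5e-05° × 111699 × cos 71.9° = 5e-05 × 111699 × 0.3107 ≈ 1.7351 m.
The ratio reduces to cos 11.6° / cos 71.9° = 0.9796/0.3107 ≈ 3.1530.

3.153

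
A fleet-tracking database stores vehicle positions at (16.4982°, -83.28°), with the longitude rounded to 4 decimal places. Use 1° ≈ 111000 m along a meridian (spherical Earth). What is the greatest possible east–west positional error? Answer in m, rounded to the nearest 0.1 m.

Rounding to 4 decimal places leaves the longitude within ±5e-05° of the true value.
At latitude 16.4982° a degree of longitude spans 111000 m × cos 16.4982° = 111000 × 0.9588 ≈ 106430 m.
Maximum E–W displacement: 5e-05 × 106430 = 5.3215 m.

5.3 m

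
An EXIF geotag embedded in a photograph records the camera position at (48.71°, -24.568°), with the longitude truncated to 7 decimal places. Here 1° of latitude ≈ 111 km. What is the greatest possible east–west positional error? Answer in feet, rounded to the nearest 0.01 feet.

Truncating at 7 decimal places can drop up to a full unit in the last place, so the longitude may be off by as much as 1e-07°.
Parallels shrink by cos φ, so at 48.71° a degree of longitude is 111000 × 0.6599 ≈ 73245.6 m.
Maximum E–W displacement: 1e-07 × 73245.6 = 0.00732456 m.
In feet: 0.00732456 m ÷ 0.3048 ≈ 0.024031 ft.

0.02 feet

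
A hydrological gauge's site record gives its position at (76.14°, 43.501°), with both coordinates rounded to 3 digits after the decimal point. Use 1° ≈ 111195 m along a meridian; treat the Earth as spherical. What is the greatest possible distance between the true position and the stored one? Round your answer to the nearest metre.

Rounding to 3 decimal places leaves each coordinate within ±0.0005° of the true value.
Latitude error → 0.0005 × 111195 = 55.5975 m along the meridian.
Longitude error → 0.0005 × 111195 × cos 76.14° = 0.0005 × 111195 × 0.2396 ≈ 13.3184 m.
Combining orthogonally: (55.5975² + 13.3184²)^½ ≈ 57.1705 m.

57 metres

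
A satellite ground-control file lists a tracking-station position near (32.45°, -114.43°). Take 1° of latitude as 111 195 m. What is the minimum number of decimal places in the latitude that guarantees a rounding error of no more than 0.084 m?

One degree of latitude covers 111195 m.
N decimal places → at most half a unit in the last place, 0.5 × 10⁻ᴺ° = 111195/2 × 10⁻ᴺ m.
Setting 55597.5 × 10⁻ᴺ ≤ 0.084 gives 10ᴺ ≥ 6.619e+05, i.e. N ≥ 5.82.
At 5 places the error can reach 0.556 m, but 6 places keeps it to 0.0556 m.

6 decimal places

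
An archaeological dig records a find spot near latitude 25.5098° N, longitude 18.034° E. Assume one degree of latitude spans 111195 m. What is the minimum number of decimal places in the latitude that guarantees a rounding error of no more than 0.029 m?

7

One degree of latitude covers 111195 m.
Rounding to N decimal places gives at most 0.5 × 10⁻ᴺ degrees of error, i.e. 0.5 × 10⁻ᴺ × 111195 m.
Need 0.5 × 111195 × 10⁻ᴺ ≤ 0.029 → 10⁻ᴺ ≤ 5.216e-07, so N ≥ 6.28.
At 6 places the error can reach 0.0556 m, but 7 places keeps it to 0.00556 m.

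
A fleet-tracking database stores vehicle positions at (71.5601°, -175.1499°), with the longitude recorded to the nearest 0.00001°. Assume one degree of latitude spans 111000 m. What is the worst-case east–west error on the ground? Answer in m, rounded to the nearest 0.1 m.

Rounding to 5 decimal places leaves the longitude within ±5e-06° of the true value.
At latitude 71.5601° a degree of longitude spans 111000 m × cos 71.5601° = 111000 × 0.3163 ≈ 35110.4 m.
Maximum E–W displacement: 5e-06 × 35110.4 = 0.175552 m.

0.2 m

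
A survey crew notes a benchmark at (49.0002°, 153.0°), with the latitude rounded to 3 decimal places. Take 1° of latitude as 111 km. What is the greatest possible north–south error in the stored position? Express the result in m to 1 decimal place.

55.5 m

Rounding to 3 decimal places leaves the latitude within ±0.0005° of the true value.
So the N–S error is at most 0.0005 × 111000 = 55.5 m.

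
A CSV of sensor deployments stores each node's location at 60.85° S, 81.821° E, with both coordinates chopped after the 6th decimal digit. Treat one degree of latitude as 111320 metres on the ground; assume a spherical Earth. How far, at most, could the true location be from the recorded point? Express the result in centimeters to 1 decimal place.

Truncating at 6 decimal places can drop up to a full unit in the last place, so each coordinate may be off by as much as 1e-06°.
North–south component: 1e-06° × 111320 = 0.11132 m.
Longitude error → 1e-06 × 111320 × cos 60.85° = 1e-06 × 111320 × 0.4871 ≈ 0.0542237 m.
Worst case both components are at the extreme and orthogonal: √(0.11132² + 0.0542237²) ≈ 0.123824 m.
That is 0.123824 m = 12.382 cm.

12.4 centimeters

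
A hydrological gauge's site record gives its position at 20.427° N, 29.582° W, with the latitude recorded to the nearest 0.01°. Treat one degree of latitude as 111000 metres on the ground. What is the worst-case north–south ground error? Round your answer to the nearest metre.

Rounding to 2 decimal places leaves the latitude within ±0.005° of the true value.
North–south distance: 0.005° × 111000 m/° = 555 m.

555 metres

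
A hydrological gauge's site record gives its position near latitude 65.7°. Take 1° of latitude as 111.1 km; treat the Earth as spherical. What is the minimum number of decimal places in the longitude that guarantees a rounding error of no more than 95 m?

At 65.7° one degree of longitude covers 111100 × cos 65.7° ≈ 111100 × 0.4115 ≈ 45719.2 m.
N decimal places → at most half a unit in the last place, 0.5 × 10⁻ᴺ° = 45719.2/2 × 10⁻ᴺ m.
Setting 22859.6 × 10⁻ᴺ ≤ 95 gives 10ᴺ ≥ 240.6, i.e. N ≥ 2.38.
So 3 decimal places suffice (22.9 m); 2 would allow up to 229 m.

3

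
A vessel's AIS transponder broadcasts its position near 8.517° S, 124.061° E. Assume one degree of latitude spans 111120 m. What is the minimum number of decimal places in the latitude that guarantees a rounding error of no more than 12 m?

One degree of latitude covers 111120 m.
With N decimal places the half-ulp bound is 0.5·10⁻ᴺ°, or 0.5·10⁻ᴺ × 111120 m on the ground.
Need 0.5 × 111120 × 10⁻ᴺ ≤ 12 → 10⁻ᴺ ≤ 2.160e-04, so N ≥ 3.67.
So 4 decimal places suffice (5.56 m); 3 would allow up to 55.6 m.

4 decimal places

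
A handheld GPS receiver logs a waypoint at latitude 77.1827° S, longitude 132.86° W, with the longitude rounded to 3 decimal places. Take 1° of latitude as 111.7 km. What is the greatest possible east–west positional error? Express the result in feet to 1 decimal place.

40.6 feet

Rounding to 3 decimal places leaves the longitude within ±0.0005° of the true value.
At latitude 77.1827° a degree of longitude spans 111700 m × cos 77.1827° = 111700 × 0.2218 ≈ 24779.9 m.
So at most 0.0005° × 24779.9 ≈ 12.3899 m east–west.
In feet: 12.3899 m ÷ 0.3048 ≈ 40.649 ft.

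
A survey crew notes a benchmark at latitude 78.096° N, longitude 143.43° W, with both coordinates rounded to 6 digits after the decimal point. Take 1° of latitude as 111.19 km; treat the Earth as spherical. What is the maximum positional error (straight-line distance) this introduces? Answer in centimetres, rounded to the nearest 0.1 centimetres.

5.7 centimetres

Rounding to 6 decimal places leaves each coordinate within ±5e-07° of the true value.
North–south component: 5e-07° × 111190 = 0.055595 m.
Longitude error → 5e-07 × 111190 × cos 78.096° = 5e-07 × 111190 × 0.2063 ≈ 0.0114677 m.
Combining orthogonally: (0.055595² + 0.0114677²)^½ ≈ 0.0567654 m.
That is 0.0567654 m = 5.6765 cm.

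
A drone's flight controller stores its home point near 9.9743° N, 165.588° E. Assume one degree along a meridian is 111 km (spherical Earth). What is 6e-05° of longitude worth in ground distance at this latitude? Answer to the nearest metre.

At 9.9743° a degree of longitude is 111000 × cos 9.9743° ≈ 109322 m, so 6e-05° corresponds to 6.55934 m.

7 metres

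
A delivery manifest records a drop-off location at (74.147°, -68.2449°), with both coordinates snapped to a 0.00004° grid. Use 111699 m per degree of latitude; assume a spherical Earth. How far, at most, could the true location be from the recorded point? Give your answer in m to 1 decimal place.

2.3 m

With a 0.00004° grid the true value lies within half a step, ±0.00004°/2 = ±2e-05°, of the stored one.
North–south component: 2e-05° × 111699 = 2.23398 m.
Longitude error → 2e-05 × 111699 × cos 74.147° = 2e-05 × 111699 × 0.2732 ≈ 0.610257 m.
Combining orthogonally: (2.23398² + 0.610257²)^½ ≈ 2.31583 m.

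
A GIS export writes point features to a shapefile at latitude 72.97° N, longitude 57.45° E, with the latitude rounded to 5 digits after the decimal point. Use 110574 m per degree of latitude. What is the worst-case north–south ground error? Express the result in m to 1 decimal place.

Rounding to 5 decimal places leaves the latitude within ±5e-06° of the true value.
So the N–S error is at most 5e-06 × 110574 = 0.55287 m.

0.6 m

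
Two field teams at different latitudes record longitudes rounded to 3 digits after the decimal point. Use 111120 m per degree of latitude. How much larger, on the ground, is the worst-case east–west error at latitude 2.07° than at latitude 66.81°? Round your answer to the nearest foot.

Rounding to 3 decimal places leaves the longitude within ±0.0005° of the true value.
At 2.07°: 0.0005° × 111120 × cos 2.07° = 0.0005 × 111120 × 0.9993 ≈ 55.524 m.
At 66.81°: 0.0005° × 111120 × cos 66.81° = 0.0005 × 111120 × 0.3938 ≈ 21.878 m.
Difference: 55.524 − 21.878 = 33.645 m.
Converting: 33.6452 m × 3.2808 ft/m ≈ 110.38 ft.

110 feet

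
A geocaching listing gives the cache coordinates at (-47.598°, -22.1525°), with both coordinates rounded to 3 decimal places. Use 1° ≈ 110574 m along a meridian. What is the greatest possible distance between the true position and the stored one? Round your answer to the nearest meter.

Rounding to 3 decimal places leaves each coordinate within ±0.0005° of the true value.
North–south component: 0.0005° × 110574 = 55.287 m.
E–W at 47.598°: 0.0005° × 110574 × cos 47.598° = 0.0005 × 110574 × 0.6743 ≈ 37.2816 m.
The two errors are perpendicular, so the maximum displacement is √(55.287² + 37.2816²) ≈ 66.6826 m.

67 meters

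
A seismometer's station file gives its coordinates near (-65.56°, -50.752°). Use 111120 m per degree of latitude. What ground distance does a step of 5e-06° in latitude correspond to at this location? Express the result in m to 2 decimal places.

0.56 m

5e-06° × 111120 m/° = 0.5556 m.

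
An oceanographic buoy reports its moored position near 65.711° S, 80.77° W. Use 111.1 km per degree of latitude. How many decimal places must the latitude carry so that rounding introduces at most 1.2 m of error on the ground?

One degree of latitude covers 111100 m.
Rounding to N decimal places gives at most 0.5 × 10⁻ᴺ degrees of error, i.e. 0.5 × 10⁻ᴺ × 111100 m.
Setting 55550 × 10⁻ᴺ ≤ 1.2 gives 10ᴺ ≥ 4.629e+04, i.e. N ≥ 4.67.
At 4 places the error can reach 5.56 m, but 5 places keeps it to 0.555 m.

5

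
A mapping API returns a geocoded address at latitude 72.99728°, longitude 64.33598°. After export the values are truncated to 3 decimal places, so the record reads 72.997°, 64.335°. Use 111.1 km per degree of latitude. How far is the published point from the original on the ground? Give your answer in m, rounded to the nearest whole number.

The latitude changed by +0.00028° and the longitude by +0.00098°.
North–south shift: 0.00028 × 111100 = 31.108 m.
East–west at this latitude: 0.00098° × 111100 × cos 72.997° ≈ 0.00098 × 32488.1 = 31.8383 m.
Distance: √(31.108² + 31.8383²) ≈ 44.5127 m.

45 m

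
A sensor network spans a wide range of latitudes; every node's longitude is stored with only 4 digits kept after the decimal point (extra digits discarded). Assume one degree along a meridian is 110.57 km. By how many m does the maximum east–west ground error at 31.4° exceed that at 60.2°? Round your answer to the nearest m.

4 m

Truncating at 4 decimal places can drop up to a full unit in the last place, so the longitude may be off by as much as 0.0001°.
Error at 31.4° = 0.0001° × 110570 × cos 31.4° ≈ 11.057 × 0.8536 = 9.4377 m.
At 60.2°: 0.0001° × 110570 × cos 60.2° = 0.0001 × 110570 × 0.4970 ≈ 5.495 m.
So the lower-latitude error exceeds the higher by 9.4377 − 5.495 = 3.9427 m.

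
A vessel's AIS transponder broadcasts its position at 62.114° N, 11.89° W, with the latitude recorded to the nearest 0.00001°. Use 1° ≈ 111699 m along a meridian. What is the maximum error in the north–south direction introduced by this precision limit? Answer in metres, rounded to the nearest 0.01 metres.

Rounding to 5 decimal places leaves the latitude within ±5e-06° of the true value.
So the N–S error is at most 5e-06 × 111699 = 0.558495 m.

0.56 metres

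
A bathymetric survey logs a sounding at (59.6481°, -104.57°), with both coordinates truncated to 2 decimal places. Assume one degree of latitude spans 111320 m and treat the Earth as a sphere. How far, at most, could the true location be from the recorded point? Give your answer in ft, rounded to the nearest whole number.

Truncating at 2 decimal places can drop up to a full unit in the last place, so each coordinate may be off by as much as 0.01°.
North–south component: 0.01° × 111320 = 1113.2 m.
East–west component at 59.6481°: 0.01° × 111320 × cos 59.6481° ≈ 0.01 × 56251.1 ≈ 562.511 m.
Combining orthogonally: (1113.2² + 562.511²)^½ ≈ 1247.25 m.
In feet: 1247.25 m ÷ 0.3048 ≈ 4092 ft.

4092 ft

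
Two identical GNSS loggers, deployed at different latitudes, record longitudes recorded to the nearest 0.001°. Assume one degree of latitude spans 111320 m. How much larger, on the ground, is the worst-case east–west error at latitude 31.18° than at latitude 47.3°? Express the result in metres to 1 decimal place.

Rounding to 3 decimal places leaves the longitude within ±0.0005° of the true value.
At 31.18°: 0.0005° × 111320 × cos 31.18° = 0.0005 × 111320 × 0.8555 ≈ 47.62 m.
At 47.3°: 0.0005° × 111320 × cos 47.3° = 0.0005 × 111320 × 0.6782 ≈ 37.746 m.
Difference: 47.62 − 37.746 = 9.8733 m.

9.9 metres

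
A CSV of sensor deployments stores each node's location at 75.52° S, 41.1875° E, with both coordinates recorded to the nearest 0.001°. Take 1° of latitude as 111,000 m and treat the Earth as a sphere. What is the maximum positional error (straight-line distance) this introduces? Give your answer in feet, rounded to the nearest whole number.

188 feet

Rounding to 3 decimal places leaves each coordinate within ±0.0005° of the true value.
Latitude error → 0.0005 × 111000 = 55.5 m along the meridian.
Longitude error → 0.0005 × 111000 × cos 75.52° = 0.0005 × 111000 × 0.2500 ≈ 13.8773 m.
Combining orthogonally: (55.5² + 13.8773²)^½ ≈ 57.2087 m.
Converting: 57.2087 m × 3.2808 ft/m ≈ 187.69 ft.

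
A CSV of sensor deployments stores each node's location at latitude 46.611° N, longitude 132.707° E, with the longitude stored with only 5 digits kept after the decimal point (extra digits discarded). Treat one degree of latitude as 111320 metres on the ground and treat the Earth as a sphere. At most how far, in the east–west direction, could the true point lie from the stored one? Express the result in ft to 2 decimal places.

2.51 ft

Truncating at 5 decimal places can drop up to a full unit in the last place, so the longitude may be off by as much as 1e-05°.
Parallels shrink by cos φ, so at 46.611° a degree of longitude is 111320 × 0.6869 ≈ 76471.1 m.
So at most 1e-05° × 76471.1 ≈ 0.764711 m east–west.
Converting: 0.764711 m × 3.2808 ft/m ≈ 2.5089 ft.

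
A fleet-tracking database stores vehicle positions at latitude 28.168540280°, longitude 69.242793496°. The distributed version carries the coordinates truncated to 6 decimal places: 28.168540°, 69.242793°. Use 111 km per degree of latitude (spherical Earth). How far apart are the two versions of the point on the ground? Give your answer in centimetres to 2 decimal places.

The latitude changed by +0.000000280° and the longitude by +0.000000496°.
N–S: 0.000000280° × 111000 m/° = 0.03108 m.
East–west at this latitude: 0.000000496° × 111000 × cos 28.1685° ≈ 0.000000496 × 97853.5 = 0.0485353 m.
Combined displacement = (0.03108² + 0.0485353²)^½ ≈ 0.0576337 m.
That is 0.0576337 m = 5.7634 cm.

5.76 centimetres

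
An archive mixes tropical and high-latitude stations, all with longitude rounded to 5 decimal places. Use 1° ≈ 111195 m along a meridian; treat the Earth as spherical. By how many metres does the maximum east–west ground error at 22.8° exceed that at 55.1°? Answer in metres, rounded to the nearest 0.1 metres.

0.2 metres

Rounding to 5 decimal places leaves the longitude within ±5e-06° of the true value.
At 22.8°: 5e-06° × 111195 × cos 22.8° = 5e-06 × 111195 × 0.9219 ≈ 0.51253 m.
Error at 55.1° = 5e-06° × 111195 × cos 55.1° ≈ 0.55597 × 0.5721 = 0.3181 m.
Difference: 0.51253 − 0.3181 = 0.19443 m.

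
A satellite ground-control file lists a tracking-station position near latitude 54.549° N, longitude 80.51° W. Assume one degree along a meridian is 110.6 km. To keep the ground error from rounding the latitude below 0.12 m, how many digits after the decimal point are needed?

One degree of latitude covers 110600 m.
Rounding to N decimal places gives at most 0.5 × 10⁻ᴺ degrees of error, i.e. 0.5 × 10⁻ᴺ × 110600 m.
Need 0.5 × 110600 × 10⁻ᴺ ≤ 0.12 → 10⁻ᴺ ≤ 2.170e-06, so N ≥ 5.66.
At 5 places the error can reach 0.553 m, but 6 places keeps it to 0.0553 m.

6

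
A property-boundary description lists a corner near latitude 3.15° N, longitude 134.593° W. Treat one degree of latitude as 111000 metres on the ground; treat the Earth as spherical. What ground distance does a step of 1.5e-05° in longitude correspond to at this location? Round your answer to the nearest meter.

One degree of longitude here spans 111000 × cos 3.15° = 111000 × 0.9985 ≈ 110832 m; 1.5e-05° of that is 1.66248 m.

2 meters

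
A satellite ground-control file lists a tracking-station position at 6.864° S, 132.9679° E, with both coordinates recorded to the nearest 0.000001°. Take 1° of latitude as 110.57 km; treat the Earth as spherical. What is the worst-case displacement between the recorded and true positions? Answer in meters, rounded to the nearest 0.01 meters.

0.08 meters

Rounding to 6 decimal places leaves each coordinate within ±5e-07° of the true value.
North–south component: 5e-07° × 110570 = 0.055285 m.
E–W at 6.864°: 5e-07° × 110570 × cos 6.864° = 5e-07 × 110570 × 0.9928 ≈ 0.0548888 m.
The two errors are perpendicular, so the maximum displacement is √(0.055285² + 0.0548888²) ≈ 0.0779051 m.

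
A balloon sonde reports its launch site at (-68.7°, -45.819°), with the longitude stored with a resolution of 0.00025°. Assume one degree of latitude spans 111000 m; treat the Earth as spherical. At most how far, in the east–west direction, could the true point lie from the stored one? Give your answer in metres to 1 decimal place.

5.0 metres

With a 0.00025° grid the true value lies within half a step, ±0.00025°/2 = ±0.000125°, of the stored one.
Parallels shrink by cos φ, so at 68.7° a degree of longitude is 111000 × 0.3633 ≈ 40320.9 m.
So at most 0.000125° × 40320.9 ≈ 5.04011 m east–west.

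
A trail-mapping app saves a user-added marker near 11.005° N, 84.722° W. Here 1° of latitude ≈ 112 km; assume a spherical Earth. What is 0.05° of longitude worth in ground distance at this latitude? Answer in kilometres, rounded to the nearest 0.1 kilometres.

One degree of longitude here spans 112000 × cos 11.005° = 112000 × 0.9816 ≈ 109940 m; 0.05° of that is 5497.02 m.
That is 5497.02 m = 5.497 km.

5.5 kilometres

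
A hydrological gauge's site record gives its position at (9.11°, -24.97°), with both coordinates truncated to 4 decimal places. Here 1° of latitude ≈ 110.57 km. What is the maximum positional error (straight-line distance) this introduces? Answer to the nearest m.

Truncating at 4 decimal places can drop up to a full unit in the last place, so each coordinate may be off by as much as 0.0001°.
Latitude error → 0.0001 × 110570 = 11.057 m along the meridian.
Longitude error → 0.0001 × 110570 × cos 9.11° = 0.0001 × 110570 × 0.9874 ≈ 10.9175 m.
Combining orthogonally: (11.057² + 10.9175²)^½ ≈ 15.5387 m.

16 m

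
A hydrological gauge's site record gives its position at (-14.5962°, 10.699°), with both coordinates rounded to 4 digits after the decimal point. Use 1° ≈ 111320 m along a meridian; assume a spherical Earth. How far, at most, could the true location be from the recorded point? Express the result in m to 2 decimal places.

7.75 m

Rounding to 4 decimal places leaves each coordinate within ±5e-05° of the true value.
N–S: 5e-05° × 111320 m/° = 5.566 m.
East–west component at 14.5962°: 5e-05° × 111320 × cos 14.5962° ≈ 5e-05 × 107727 ≈ 5.38636 m.
Worst case both components are at the extreme and orthogonal: √(5.566² + 5.38636²) ≈ 7.74553 m.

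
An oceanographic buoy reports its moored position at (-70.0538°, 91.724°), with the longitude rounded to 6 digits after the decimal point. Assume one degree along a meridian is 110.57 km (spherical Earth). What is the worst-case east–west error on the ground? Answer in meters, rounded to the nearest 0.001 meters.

0.019 meters

Rounding to 6 decimal places leaves the longitude within ±5e-07° of the true value.
One degree of longitude at 70.0538° is 110570 × cos 70.0538° ≈ 110570 × 0.3411 = 37719.6 m.
So at most 5e-07° × 37719.6 ≈ 0.0188598 m east–west.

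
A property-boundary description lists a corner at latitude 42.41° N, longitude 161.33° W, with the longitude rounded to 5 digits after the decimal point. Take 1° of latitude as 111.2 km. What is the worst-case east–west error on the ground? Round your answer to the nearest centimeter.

41 centimeters

Rounding to 5 decimal places leaves the longitude within ±5e-06° of the true value.
One degree of longitude at 42.41° is 111200 × cos 42.41° ≈ 111200 × 0.7383 = 82103.1 m.
So at most 5e-06° × 82103.1 ≈ 0.410516 m east–west.
That is 0.410516 m = 41.052 cm.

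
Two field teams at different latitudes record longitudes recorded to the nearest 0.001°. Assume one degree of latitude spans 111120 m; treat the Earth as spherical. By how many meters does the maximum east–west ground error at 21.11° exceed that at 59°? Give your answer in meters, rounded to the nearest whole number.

Rounding to 3 decimal places leaves the longitude within ±0.0005° of the true value.
At 21.11°: 0.0005° × 111120 × cos 21.11° = 0.0005 × 111120 × 0.9329 ≈ 51.831 m.
At 59°: 0.0005° × 111120 × cos 59° = 0.0005 × 111120 × 0.5150 ≈ 28.616 m.
Difference: 51.831 − 28.616 = 23.216 m.

23 meters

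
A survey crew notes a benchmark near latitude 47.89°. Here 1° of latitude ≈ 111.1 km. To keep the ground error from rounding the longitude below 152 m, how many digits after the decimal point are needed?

3

At 47.89° one degree of longitude covers 111100 × cos 47.89° ≈ 111100 × 0.6706 ≈ 74498.8 m.
N decimal places → at most half a unit in the last place, 0.5 × 10⁻ᴺ° = 74498.8/2 × 10⁻ᴺ m.
Setting 37249.4 × 10⁻ᴺ ≤ 152 gives 10ᴺ ≥ 245.1, i.e. N ≥ 2.39.
So 3 decimal places suffice (37.2 m); 2 would allow up to 372 m.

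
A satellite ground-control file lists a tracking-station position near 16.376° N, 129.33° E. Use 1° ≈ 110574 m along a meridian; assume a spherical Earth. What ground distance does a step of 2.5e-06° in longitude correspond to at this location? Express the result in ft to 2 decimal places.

0.87 ft

At 16.376° a degree of longitude is 110574 × cos 16.376° ≈ 106088 m, so 2.5e-06° corresponds to 0.265221 m.
In feet: 0.265221 m ÷ 0.3048 ≈ 0.87015 ft.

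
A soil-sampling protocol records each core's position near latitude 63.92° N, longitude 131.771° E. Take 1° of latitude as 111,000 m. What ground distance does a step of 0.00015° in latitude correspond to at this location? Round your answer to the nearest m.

Along a meridian 0.00015° is 0.00015 × 111000 = 16.65 m.

17 m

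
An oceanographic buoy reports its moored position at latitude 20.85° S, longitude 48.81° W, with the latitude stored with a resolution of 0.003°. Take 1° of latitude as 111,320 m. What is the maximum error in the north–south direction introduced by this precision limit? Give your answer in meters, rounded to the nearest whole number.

167 meters

With a 0.003° grid the true value lies within half a step, ±0.003°/2 = ±0.0015°, of the stored one.
North–south distance: 0.0015° × 111320 m/° = 166.98 m.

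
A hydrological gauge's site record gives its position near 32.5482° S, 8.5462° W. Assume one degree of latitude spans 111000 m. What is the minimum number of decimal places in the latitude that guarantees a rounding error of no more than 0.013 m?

One degree of latitude covers 111000 m.
N decimal places → at most half a unit in the last place, 0.5 × 10⁻ᴺ° = 111000/2 × 10⁻ᴺ m.
Setting 55500 × 10⁻ᴺ ≤ 0.013 gives 10ᴺ ≥ 4.269e+06, i.e. N ≥ 6.63.
So 7 decimal places suffice (0.00555 m); 6 would allow up to 0.0555 m.

7 decimal places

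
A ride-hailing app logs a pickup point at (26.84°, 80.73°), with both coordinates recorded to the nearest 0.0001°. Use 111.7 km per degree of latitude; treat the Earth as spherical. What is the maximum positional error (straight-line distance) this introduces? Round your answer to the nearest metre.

Rounding to 4 decimal places leaves each coordinate within ±5e-05° of the true value.
Latitude error → 5e-05 × 111700 = 5.585 m along the meridian.
Longitude error → 5e-05 × 111700 × cos 26.84° = 5e-05 × 111700 × 0.8923 ≈ 4.98333 m.
Worst case both components are at the extreme and orthogonal: √(5.585² + 4.98333²) ≈ 7.48504 m.

7 metres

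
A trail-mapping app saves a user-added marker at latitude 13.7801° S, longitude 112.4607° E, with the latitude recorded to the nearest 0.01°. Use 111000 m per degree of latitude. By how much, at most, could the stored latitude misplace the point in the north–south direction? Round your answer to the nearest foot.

Rounding to 2 decimal places leaves the latitude within ±0.005° of the true value.
Along the meridian that is 0.005° × 111000 m/° = 555 m.
Converting: 555 m × 3.2808 ft/m ≈ 1820.9 ft.

1821 feet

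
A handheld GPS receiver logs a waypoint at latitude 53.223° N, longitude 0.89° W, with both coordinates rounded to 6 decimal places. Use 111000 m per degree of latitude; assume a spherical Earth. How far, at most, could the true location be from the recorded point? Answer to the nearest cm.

Rounding to 6 decimal places leaves each coordinate within ±5e-07° of the true value.
N–S: 5e-07° × 111000 m/° = 0.0555 m.
East–west component at 53.223°: 5e-07° × 111000 × cos 53.223° ≈ 5e-07 × 66455.9 ≈ 0.033228 m.
Combining orthogonally: (0.0555² + 0.033228²)^½ ≈ 0.0646865 m.
That is 0.0646865 m = 6.4687 cm.

6 cm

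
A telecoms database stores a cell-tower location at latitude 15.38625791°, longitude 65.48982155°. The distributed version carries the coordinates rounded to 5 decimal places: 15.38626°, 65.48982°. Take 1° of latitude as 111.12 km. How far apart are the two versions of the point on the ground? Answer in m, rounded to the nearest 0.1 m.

0.3 m

Δlat = 15.38625791 − 15.38626 = -0.00000209°; Δlon = 65.48982155 − 65.48982 = +0.00000155°.
North–south shift: -0.00000209 × 111120 = -0.232241 m.
E–W at 15.3863°: 0.00000155° × 111120 × cos 15.3863° = 0.00000155 × 111120 × 0.9642 ≈ 0.166063 m.
Distance: √(0.232241² + 0.166063²) ≈ 0.285504 m.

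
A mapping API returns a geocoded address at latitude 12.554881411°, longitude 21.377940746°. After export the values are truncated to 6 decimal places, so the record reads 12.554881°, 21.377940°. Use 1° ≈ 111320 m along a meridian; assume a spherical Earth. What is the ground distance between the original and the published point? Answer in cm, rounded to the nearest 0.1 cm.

9.3 cm

Δlat = 12.554881411 − 12.554881 = +0.000000411°; Δlon = 21.377940746 − 21.377940 = +0.000000746°.
North–south shift: 0.000000411 × 111320 = 0.0457525 m.
East–west at this latitude: 0.000000746° × 111320 × cos 12.5549° ≈ 0.000000746 × 108658 = 0.081059 m.
Distance: √(0.0457525² + 0.081059²) ≈ 0.0930798 m.
That is 0.0930798 m = 9.308 cm.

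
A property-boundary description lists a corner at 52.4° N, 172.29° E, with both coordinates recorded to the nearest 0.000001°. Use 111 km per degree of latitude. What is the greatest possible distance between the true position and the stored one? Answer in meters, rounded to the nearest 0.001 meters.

0.065 meters

Rounding to 6 decimal places leaves each coordinate within ±5e-07° of the true value.
North–south component: 5e-07° × 111000 = 0.0555 m.
East–west component at 52.4°: 5e-07° × 111000 × cos 52.4° ≈ 5e-07 × 67726.1 ≈ 0.0338631 m.
The two errors are perpendicular, so the maximum displacement is √(0.0555² + 0.0338631²) ≈ 0.065015 m.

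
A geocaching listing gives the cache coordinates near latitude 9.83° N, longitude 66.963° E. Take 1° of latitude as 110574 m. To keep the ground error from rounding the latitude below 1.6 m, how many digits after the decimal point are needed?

One degree of latitude covers 110574 m.
With N decimal places the half-ulp bound is 0.5·10⁻ᴺ°, or 0.5·10⁻ᴺ × 110574 m on the ground.
Setting 55287 × 10⁻ᴺ ≤ 1.6 gives 10ᴺ ≥ 3.455e+04, i.e. N ≥ 4.54.
So 5 decimal places suffice (0.553 m); 4 would allow up to 5.53 m.

5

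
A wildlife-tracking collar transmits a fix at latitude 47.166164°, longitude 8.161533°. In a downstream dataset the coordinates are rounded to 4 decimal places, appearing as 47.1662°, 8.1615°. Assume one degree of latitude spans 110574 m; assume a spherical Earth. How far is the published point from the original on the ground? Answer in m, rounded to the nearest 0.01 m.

Δlat = 47.166164 − 47.1662 = -0.000036°; Δlon = 8.161533 − 8.1615 = +0.000033°.
North–south shift: -0.000036 × 110574 = -3.98066 m.
E–W at 47.1662°: 0.000033° × 110574 × cos 47.1662° = 0.000033 × 110574 × 0.6799 ≈ 2.48082 m.
Hypotenuse of the two orthogonal shifts: √(3.98066² + 2.48082²) = 4.69043 m.

4.69 m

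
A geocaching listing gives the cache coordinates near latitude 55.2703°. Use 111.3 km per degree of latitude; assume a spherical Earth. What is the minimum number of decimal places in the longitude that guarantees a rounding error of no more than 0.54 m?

At 55.2703° one degree of longitude covers 111300 × cos 55.2703° ≈ 111300 × 0.5697 ≈ 63408.2 m.
N decimal places → at most half a unit in the last place, 0.5 × 10⁻ᴺ° = 63408.2/2 × 10⁻ᴺ m.
Setting 31704.1 × 10⁻ᴺ ≤ 0.54 gives 10ᴺ ≥ 5.871e+04, i.e. N ≥ 4.77.
N = 4 would give 3.17 m (too coarse); N = 5 gives 0.317 m ≤ 0.54 m.

5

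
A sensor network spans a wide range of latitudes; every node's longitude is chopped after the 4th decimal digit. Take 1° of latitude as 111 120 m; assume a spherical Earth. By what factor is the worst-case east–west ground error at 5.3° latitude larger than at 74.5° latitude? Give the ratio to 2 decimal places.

Truncating at 4 decimal places can drop up to a full unit in the last place, so the longitude may be off by as much as 0.0001°.
Error at 5.3° = 0.0001° × 111120 × cos 5.3° ≈ 11.112 × 0.9957 = 11.064 m.
At 74.5°: 0.0001° × 111120 × cos 74.5° = 0.0001 × 111120 × 0.2672 ≈ 2.9696 m.
The ratio reduces to cos 5.3° / cos 74.5° = 0.9957/0.2672 ≈ 3.7260.

3.73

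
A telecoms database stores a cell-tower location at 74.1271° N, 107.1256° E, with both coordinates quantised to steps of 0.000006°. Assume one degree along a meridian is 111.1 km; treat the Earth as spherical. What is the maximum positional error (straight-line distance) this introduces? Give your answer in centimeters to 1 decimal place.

34.6 centimeters

With a 0.000006° grid the true value lies within half a step, ±0.000006°/2 = ±3e-06°, of the stored one.
Latitude error → 3e-06 × 111100 = 0.3333 m along the meridian.
E–W at 74.1271°: 3e-06° × 111100 × cos 74.1271° = 3e-06 × 111100 × 0.2735 ≈ 0.091159 m.
The two errors are perpendicular, so the maximum displacement is √(0.3333² + 0.091159²) ≈ 0.345541 m.
That is 0.345541 m = 34.554 cm.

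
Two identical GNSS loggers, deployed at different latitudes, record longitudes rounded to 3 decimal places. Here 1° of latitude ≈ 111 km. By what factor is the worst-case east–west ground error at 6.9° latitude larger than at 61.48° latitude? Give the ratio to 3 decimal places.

2.079

Rounding to 3 decimal places leaves the longitude within ±0.0005° of the true value.
Error at 6.9° = 0.0005° × 111000 × cos 6.9° ≈ 55.5 × 0.9928 = 55.098 m.
Error at 61.48° = 0.0005° × 111000 × cos 61.48° ≈ 55.5 × 0.4775 = 26.499 m.
Ratio: 55.098 / 26.499 = cos 6.9° / cos 61.48° ≈ 2.0792.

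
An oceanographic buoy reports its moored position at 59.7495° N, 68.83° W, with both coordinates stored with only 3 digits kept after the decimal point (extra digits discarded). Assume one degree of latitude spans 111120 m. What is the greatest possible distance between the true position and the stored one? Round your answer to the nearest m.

Truncating at 3 decimal places can drop up to a full unit in the last place, so each coordinate may be off by as much as 0.001°.
North–south component: 0.001° × 111120 = 111.12 m.
E–W at 59.7495°: 0.001° × 111120 × cos 59.7495° = 0.001 × 111120 × 0.5038 ≈ 55.9802 m.
The two errors are perpendicular, so the maximum displacement is √(111.12² + 55.9802²) ≈ 124.424 m.

124 m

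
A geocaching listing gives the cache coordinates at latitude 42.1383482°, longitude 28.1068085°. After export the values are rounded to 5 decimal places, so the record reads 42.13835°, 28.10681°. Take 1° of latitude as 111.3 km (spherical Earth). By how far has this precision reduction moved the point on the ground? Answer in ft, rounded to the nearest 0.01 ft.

0.77 ft

Δlat = 42.1383482 − 42.13835 = -0.0000018°; Δlon = 28.1068085 − 28.10681 = -0.0000015°.
N–S: -0.0000018° × 111300 m/° = -0.20034 m.
East–west at this latitude: -0.0000015° × 111300 × cos 42.1384° ≈ -0.0000015 × 82531.9 = -0.123798 m.
Combined displacement = (0.20034² + 0.123798²)^½ ≈ 0.235504 m.
In feet: 0.235504 m ÷ 0.3048 ≈ 0.77265 ft.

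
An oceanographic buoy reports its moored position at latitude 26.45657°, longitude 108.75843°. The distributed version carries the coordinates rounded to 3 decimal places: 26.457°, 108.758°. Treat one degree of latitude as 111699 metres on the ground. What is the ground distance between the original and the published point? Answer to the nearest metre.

64 metres

Δlat = 26.45657 − 26.457 = -0.00043°; Δlon = 108.75843 − 108.758 = +0.00043°.
N–S: -0.00043° × 111699 m/° = -48.0306 m.
E–W at 26.457°: 0.00043° × 111699 × cos 26.457° = 0.00043 × 111699 × 0.8953 ≈ 43.0003 m.
Combined displacement = (48.0306² + 43.0003²)^½ ≈ 64.4667 m.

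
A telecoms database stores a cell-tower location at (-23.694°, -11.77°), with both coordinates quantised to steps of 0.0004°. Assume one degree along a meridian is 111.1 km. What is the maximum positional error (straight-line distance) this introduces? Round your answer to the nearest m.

With a 0.0004° grid the true value lies within half a step, ±0.0004°/2 = ±0.0002°, of the stored one.
N–S: 0.0002° × 111100 m/° = 22.22 m.
Longitude error → 0.0002 × 111100 × cos 23.694° = 0.0002 × 111100 × 0.9157 ≈ 20.347 m.
Worst case both components are at the extreme and orthogonal: √(22.22² + 20.347²) ≈ 30.1285 m.

30 m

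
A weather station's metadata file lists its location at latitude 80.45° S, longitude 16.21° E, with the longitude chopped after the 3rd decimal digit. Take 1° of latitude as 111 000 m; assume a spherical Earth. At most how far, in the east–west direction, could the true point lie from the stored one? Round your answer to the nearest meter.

Truncating at 3 decimal places can drop up to a full unit in the last place, so the longitude may be off by as much as 0.001°.
At latitude 80.45° a degree of longitude spans 111000 m × cos 80.45° = 111000 × 0.1659 ≈ 18415.8 m.
So at most 0.001° × 18415.8 ≈ 18.4158 m east–west.

18 meters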